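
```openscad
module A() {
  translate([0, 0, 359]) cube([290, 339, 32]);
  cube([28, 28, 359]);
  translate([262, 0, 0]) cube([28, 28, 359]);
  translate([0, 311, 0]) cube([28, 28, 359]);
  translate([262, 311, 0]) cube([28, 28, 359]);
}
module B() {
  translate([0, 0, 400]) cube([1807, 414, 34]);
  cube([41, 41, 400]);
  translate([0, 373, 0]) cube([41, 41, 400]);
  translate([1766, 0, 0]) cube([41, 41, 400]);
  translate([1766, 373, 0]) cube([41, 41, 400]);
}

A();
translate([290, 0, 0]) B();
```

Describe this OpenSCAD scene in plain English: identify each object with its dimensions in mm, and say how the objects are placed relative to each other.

A is a four-legged stool. The seat is a 290×339×32 mm slab whose top surface is at z = 391 mm; four square legs, each 28×28 mm in cross-section, run from the floor (z = 0) to the underside of the seat, each flush with a corner of the seat.

B is a bench: a 1807×414 mm seat slab, 34 mm thick, top at z = 434 mm, on four 41×41 mm square legs flush with the seat corners and standing on z = 0.

The bench is against the stool's +x side, with their −y faces flush.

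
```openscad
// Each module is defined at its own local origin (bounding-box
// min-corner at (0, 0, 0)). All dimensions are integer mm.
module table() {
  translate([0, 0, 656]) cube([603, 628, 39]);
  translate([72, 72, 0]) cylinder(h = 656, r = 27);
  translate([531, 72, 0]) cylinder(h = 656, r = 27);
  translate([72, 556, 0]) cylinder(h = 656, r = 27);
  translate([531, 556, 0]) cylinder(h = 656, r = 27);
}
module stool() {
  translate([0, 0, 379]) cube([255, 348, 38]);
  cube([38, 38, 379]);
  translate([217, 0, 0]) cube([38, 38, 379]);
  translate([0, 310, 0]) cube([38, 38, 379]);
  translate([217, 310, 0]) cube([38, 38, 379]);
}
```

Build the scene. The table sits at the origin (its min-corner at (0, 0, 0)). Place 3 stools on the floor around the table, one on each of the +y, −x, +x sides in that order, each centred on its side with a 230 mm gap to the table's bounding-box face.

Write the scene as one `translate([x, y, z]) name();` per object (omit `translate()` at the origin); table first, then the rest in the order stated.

table();
translate([174, 858, 0]) stool();
translate([-485, 140, 0]) stool();
translate([833, 140, 0]) stool();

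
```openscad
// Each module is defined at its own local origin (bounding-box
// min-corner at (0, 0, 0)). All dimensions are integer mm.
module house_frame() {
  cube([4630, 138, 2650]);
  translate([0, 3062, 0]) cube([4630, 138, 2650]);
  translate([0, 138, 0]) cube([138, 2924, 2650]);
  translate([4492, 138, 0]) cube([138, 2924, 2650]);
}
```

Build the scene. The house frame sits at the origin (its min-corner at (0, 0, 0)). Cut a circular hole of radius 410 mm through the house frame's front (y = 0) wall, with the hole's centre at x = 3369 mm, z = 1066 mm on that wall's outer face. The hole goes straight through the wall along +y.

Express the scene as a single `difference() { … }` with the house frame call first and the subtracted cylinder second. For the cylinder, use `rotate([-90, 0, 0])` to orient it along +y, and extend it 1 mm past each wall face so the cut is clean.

difference() {
  house_frame();
  translate([3369, -1, 1066]) rotate([-90, 0, 0]) cylinder(h = 140, r = 410);
}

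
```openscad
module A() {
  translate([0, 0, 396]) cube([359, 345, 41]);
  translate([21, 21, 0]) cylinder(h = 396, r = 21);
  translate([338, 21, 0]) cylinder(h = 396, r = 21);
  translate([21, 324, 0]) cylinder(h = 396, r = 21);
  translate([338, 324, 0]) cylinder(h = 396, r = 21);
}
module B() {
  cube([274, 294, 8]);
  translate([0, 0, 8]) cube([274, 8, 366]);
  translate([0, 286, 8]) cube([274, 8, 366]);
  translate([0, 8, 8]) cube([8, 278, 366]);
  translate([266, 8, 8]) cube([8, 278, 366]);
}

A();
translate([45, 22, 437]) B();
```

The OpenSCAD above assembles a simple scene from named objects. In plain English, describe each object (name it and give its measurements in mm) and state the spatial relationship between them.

A is a simple wooden stool: a rectangular seat 359 mm (x) by 345 mm (y), 41 mm thick, top face at z = 437 mm, on four round legs, each 42 mm in diameter. The legs rest on z = 0, each leg's axis is inset half a diameter from the nearest pair of seat edges (so the leg's bounding box is flush with the corner).

B is an open storage box with external size 274×294×374 mm and wall thickness 8 mm (the base is also 8 mm thick). The base covers the whole footprint; the four walls stand on the base, with the y-facing walls full-width and the x-facing walls fitting between their inner faces.

The open box is on top of the stool.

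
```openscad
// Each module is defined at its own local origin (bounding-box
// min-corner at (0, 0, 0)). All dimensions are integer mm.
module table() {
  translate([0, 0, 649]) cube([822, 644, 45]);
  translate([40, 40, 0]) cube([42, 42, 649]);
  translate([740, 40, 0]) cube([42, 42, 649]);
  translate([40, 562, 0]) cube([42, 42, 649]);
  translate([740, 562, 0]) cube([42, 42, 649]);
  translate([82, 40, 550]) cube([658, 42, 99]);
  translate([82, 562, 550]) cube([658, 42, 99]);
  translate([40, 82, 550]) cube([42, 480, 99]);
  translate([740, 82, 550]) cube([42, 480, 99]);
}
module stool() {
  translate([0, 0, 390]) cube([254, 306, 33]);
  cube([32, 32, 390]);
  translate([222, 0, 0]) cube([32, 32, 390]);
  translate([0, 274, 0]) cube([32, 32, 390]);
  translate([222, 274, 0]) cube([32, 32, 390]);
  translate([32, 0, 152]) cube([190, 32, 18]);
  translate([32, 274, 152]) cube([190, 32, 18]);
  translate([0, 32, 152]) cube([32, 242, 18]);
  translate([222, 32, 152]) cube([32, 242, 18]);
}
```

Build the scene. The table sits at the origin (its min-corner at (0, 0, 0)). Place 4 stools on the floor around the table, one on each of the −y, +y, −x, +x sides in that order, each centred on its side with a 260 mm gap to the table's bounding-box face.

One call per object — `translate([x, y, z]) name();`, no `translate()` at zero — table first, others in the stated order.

table();
translate([284, -566, 0]) stool();
translate([284, 904, 0]) stool();
translate([-514, 169, 0]) stool();
translate([1082, 169, 0]) stool();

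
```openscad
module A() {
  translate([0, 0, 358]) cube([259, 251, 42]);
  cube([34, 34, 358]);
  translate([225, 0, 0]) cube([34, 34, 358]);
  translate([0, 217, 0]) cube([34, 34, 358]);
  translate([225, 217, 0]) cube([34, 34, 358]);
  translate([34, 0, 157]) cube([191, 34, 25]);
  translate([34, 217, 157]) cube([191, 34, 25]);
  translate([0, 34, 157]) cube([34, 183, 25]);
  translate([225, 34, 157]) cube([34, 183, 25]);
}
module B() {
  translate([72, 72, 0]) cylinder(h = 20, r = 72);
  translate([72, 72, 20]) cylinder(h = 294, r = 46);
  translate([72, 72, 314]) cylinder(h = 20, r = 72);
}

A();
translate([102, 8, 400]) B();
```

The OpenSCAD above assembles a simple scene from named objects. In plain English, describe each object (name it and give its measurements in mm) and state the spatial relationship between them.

A is a simple wooden stool: a rectangular seat 259 mm (x) by 251 mm (y), 42 mm thick, top face at z = 400 mm, on four square legs, each 34×34 mm in cross-section. The legs rest on z = 0, each flush with a corner of the seat. Four stretchers, 34 mm wide and 25 mm tall, connect adjacent legs with their undersides at z = 157 mm, each running between the inner faces of the legs it joins and aligned with the legs' outer faces on the other axis.

B is a spool: two coaxial disc flanges of radius 72 mm and thickness 20 mm, joined by a core cylinder of radius 46 mm and height 294 mm. The lower flange rests on z = 0 and the three cylinders share a vertical axis.

The spool is on top of the stool.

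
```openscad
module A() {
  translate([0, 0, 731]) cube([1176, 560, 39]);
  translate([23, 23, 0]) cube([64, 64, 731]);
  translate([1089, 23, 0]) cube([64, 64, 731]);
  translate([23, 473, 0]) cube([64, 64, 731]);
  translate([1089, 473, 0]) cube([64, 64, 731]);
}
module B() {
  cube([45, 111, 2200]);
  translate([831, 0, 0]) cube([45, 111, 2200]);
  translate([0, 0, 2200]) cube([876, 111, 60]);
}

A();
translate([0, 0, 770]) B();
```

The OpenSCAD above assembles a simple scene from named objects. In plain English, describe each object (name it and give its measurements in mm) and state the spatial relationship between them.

A is a table: top 1176 mm (x) × 560 mm (y), 39 mm thick, upper face at z = 770 mm, on four 64×64 mm square legs, each inset 23 mm from the nearest pair of top edges, running from z = 0 to the bottom of the top.

B is a rectangular door frame: two vertical jambs of 45×111 mm section, 2200 mm tall, with a clear opening 786 mm wide between their inner faces. A header 60 mm tall and 111 mm deep lies on top of the jambs and spans the full outside width.

The door frame is on top of the table.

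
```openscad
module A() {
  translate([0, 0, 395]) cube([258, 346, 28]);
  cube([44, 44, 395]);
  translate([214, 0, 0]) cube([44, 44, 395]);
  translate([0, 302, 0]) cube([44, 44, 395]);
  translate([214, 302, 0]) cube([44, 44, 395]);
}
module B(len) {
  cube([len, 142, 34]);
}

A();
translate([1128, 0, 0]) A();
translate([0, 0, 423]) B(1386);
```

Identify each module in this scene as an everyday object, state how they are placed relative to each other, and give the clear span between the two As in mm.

Second stool starts at x = 1128; first ends at x = 258; clear span = 1128 − 258 = 870 mm.

A is a stool. B is a beam. A beam spans the tops of two stools. The clear span between the two stools is 870 mm.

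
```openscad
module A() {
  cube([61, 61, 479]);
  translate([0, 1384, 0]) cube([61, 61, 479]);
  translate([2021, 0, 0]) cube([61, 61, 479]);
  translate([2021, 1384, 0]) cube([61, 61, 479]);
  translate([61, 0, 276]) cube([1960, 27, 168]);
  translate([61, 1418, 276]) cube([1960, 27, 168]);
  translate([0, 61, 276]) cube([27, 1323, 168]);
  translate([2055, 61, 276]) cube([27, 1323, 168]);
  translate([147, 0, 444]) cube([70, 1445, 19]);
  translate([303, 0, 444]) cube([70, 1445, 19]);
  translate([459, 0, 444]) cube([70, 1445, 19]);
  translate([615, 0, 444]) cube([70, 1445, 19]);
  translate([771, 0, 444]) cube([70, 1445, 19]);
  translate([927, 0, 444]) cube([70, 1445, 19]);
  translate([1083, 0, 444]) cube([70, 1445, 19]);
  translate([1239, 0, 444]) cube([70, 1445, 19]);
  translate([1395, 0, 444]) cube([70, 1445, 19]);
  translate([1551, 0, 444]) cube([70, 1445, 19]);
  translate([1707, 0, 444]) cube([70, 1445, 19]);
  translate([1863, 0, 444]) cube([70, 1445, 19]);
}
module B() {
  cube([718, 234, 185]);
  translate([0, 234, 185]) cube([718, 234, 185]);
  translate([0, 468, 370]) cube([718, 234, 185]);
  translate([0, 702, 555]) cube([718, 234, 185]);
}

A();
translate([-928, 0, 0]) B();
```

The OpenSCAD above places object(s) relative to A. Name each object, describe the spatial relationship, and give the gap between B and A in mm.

A is a bed frame. B is a staircase. The staircase is on the floor beside the bed frame on its −x side. The gap between the staircase and the bed frame is 210 mm.

The staircase's nearest face is 210 mm from the bed frame's −x face.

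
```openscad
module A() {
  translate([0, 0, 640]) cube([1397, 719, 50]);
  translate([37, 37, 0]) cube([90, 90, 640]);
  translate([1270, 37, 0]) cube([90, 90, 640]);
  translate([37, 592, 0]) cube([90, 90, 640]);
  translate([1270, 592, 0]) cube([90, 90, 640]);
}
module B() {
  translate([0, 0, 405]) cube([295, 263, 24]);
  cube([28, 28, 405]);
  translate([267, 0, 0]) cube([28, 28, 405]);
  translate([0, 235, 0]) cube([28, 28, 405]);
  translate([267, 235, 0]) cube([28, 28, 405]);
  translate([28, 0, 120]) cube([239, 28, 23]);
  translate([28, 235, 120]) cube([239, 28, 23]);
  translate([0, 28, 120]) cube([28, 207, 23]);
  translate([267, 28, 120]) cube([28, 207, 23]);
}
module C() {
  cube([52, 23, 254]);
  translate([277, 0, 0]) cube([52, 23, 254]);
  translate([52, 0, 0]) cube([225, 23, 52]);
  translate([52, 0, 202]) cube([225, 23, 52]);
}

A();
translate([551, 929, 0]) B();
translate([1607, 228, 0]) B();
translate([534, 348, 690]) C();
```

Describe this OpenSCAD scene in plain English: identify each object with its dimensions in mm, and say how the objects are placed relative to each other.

A is a table: top 1397 mm (x) × 719 mm (y), 50 mm thick, upper face at z = 690 mm, on four 90×90 mm square legs, each inset 37 mm from the nearest pair of top edges, running from z = 0 to the bottom of the top.

B is a four-legged stool. The seat is a 295×263×24 mm slab whose top surface is at z = 429 mm; four square legs, each 28×28 mm in cross-section, run from the floor (z = 0) to the underside of the seat, each flush with a corner of the seat. Four stretchers, 28 mm wide and 23 mm tall, connect adjacent legs with their undersides at z = 120 mm, each running between the inner faces of the legs it joins and aligned with the legs' outer faces on the other axis.

C is a rectangular picture frame lying in the x–z plane (depth along y). The opening is 225 mm wide (x) by 150 mm tall (z), surrounded by a border 52 mm wide on all four sides. The frame is 23 mm deep and is made of two full-height vertical stiles with two horizontal rails fitted between them.

Two stools sit around the table at the +y, +x sides. The picture frame is on top of the table, centred.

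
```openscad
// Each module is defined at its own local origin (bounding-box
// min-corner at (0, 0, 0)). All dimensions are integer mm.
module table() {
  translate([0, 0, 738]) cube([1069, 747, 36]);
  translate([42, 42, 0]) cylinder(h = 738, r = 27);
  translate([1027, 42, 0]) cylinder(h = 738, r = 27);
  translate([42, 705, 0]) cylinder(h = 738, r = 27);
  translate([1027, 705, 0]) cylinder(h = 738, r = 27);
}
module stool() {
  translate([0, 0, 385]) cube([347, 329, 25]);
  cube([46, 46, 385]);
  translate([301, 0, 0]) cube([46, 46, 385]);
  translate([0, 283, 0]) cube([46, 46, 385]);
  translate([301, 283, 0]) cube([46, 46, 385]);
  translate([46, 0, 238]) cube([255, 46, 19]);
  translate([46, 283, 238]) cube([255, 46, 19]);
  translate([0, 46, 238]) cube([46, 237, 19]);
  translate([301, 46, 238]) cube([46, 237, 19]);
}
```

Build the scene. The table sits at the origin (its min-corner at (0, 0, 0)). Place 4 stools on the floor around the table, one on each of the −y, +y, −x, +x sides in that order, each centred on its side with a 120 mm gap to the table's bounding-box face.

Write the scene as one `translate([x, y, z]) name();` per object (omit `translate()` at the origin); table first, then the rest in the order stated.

table();
translate([361, -449, 0]) stool();
translate([361, 867, 0]) stool();
translate([-467, 209, 0]) stool();
translate([1189, 209, 0]) stool();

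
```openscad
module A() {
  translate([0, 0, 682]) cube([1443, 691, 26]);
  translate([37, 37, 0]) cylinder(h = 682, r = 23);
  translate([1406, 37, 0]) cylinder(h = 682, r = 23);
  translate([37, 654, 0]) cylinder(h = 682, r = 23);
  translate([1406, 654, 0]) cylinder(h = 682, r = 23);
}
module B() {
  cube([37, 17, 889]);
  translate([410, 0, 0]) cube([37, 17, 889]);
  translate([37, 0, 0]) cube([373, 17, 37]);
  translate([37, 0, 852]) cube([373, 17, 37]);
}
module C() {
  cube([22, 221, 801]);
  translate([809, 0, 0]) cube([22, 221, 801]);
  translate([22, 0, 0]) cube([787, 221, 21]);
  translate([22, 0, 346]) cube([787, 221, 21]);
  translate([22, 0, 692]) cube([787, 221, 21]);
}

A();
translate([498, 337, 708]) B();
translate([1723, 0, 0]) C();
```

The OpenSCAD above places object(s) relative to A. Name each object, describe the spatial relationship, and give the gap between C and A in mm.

A is a table. B is a picture frame. C is a bookshelf. The picture frame is on top of the table, centred. The bookshelf is on the floor beside the table on its +x side. The gap between the bookshelf and the table is 280 mm.

The bookshelf's nearest face is 280 mm from the table's +x face.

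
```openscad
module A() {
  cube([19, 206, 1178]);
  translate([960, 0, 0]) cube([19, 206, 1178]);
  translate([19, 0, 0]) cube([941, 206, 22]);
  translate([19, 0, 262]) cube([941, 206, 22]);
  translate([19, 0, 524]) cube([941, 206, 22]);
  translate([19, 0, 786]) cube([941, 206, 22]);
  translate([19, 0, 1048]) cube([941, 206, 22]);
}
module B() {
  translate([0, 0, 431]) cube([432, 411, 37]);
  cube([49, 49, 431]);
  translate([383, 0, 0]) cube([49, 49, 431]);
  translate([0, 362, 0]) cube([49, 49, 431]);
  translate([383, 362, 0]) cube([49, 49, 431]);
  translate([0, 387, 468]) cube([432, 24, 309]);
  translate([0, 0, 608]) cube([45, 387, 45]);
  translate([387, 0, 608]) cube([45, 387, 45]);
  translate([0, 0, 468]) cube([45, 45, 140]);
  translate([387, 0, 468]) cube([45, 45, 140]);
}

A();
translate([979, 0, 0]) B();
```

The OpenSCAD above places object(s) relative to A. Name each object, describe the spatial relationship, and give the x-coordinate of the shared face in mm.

The bookshelf's +x face and the chair's −x face are both at x = 979 mm.

A is a bookshelf. B is a chair. The chair is against the bookshelf's +x side, with their −y faces flush. The x-coordinate of the shared face is 979 mm.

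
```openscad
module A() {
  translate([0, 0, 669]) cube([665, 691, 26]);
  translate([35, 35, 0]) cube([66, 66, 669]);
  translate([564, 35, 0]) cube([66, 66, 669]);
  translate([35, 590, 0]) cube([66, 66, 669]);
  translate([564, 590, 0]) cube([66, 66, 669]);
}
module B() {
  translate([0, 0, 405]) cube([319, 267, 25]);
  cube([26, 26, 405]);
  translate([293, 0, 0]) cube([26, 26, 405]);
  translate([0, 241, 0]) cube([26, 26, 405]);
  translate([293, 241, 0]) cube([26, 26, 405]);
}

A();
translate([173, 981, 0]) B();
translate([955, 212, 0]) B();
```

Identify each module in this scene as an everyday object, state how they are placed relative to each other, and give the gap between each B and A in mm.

Each stool's nearest face is 290 mm from the table's bounding box.

A is a table. B is a stool. Two stools sit around the table at the +y, +x sides. The gap between each stool and the table is 290 mm.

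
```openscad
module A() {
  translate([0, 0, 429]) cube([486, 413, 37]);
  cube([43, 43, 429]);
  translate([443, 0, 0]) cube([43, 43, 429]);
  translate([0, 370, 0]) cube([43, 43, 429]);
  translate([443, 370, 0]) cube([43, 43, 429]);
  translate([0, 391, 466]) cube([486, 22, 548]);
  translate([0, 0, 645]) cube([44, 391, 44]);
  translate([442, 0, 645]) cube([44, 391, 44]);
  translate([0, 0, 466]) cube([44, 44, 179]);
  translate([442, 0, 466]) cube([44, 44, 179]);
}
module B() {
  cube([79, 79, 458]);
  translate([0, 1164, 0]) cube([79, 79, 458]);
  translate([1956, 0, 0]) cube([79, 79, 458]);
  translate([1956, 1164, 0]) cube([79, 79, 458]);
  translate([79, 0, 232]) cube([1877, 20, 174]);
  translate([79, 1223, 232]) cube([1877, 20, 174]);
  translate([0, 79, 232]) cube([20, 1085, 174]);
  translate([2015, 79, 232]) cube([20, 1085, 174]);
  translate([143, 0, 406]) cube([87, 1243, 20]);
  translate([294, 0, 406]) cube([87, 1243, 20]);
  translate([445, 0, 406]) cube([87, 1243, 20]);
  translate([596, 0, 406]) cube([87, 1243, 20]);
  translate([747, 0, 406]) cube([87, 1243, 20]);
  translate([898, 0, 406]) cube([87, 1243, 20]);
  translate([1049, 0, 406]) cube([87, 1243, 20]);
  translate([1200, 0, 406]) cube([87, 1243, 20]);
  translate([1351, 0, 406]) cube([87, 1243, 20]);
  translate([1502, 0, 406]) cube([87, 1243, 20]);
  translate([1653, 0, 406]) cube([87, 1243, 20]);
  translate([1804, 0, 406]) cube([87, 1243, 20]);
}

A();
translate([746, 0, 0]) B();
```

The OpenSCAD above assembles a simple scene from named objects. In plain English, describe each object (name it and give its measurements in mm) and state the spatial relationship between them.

A is a chair: 486×413 mm seat, 37 mm thick, top at z = 466 mm, on four 43 mm square corner legs flush with the seat edges. A 22 mm thick backrest slab spans the full seat width, extending 548 mm above the seat top, its back face flush with the seat's +y edge. Two armrests of 44×44 mm section run along each side from the seat's front edge to the front of the backrest, top faces 223 mm above the seat top and outer faces flush with the seat's x-edges; a 44×44 mm post under the front of each armrest stands on the seat at the front corner.

B is a bed frame 2035 mm long (x) by 1243 mm wide (y). Four 79×79 mm corner posts, 458 mm tall, at the corners of the footprint. Four rails of 20 mm thickness and 174 mm height run between adjacent posts with their undersides at z = 232 mm, their outer faces flush with the outside of the frame (the two x-running rails run between the posts' inner faces; the two y-running rails run between the posts' inner faces). 12 slats, each 87 mm wide (x) and 20 mm thick, lie across the top of the two x-running rails, running the full 1243 mm width of the frame in y; the slats are evenly spaced along x between the inner faces of the end posts with equal gaps (rounded down to the nearest mm) at the −x end and between each pair — any rounding remainder accumulates at the +x end.

The bed frame is on the floor beside the chair on its +x side.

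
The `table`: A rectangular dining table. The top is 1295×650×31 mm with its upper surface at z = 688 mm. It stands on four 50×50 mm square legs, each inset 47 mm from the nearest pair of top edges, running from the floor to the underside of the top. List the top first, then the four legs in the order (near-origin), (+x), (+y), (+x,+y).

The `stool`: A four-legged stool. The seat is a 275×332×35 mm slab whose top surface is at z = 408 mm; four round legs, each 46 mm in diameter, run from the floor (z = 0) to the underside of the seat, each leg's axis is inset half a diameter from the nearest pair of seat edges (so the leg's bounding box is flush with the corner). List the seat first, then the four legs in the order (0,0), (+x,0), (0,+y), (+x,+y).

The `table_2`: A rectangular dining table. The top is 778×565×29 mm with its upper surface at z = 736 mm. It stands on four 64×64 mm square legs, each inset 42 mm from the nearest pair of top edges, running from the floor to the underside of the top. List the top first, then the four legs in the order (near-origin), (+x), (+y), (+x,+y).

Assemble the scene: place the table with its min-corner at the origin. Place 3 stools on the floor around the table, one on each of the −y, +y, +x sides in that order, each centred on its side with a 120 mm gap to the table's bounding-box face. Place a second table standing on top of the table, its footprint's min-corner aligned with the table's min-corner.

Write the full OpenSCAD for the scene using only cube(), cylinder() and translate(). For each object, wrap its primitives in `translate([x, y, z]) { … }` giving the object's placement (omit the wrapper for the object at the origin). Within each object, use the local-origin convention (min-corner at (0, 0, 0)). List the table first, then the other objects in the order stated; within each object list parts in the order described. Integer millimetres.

translate([0, 0, 657]) cube([1295, 650, 31]);
translate([47, 47, 0]) cube([50, 50, 657]);
translate([1198, 47, 0]) cube([50, 50, 657]);
translate([47, 553, 0]) cube([50, 50, 657]);
translate([1198, 553, 0]) cube([50, 50, 657]);
translate([510, -452, 0]) {
  translate([0, 0, 373]) cube([275, 332, 35]);
  translate([23, 23, 0]) cylinder(h = 373, r = 23);
  translate([252, 23, 0]) cylinder(h = 373, r = 23);
  translate([23, 309, 0]) cylinder(h = 373, r = 23);
  translate([252, 309, 0]) cylinder(h = 373, r = 23);
}
translate([510, 770, 0]) {
  translate([0, 0, 373]) cube([275, 332, 35]);
  translate([23, 23, 0]) cylinder(h = 373, r = 23);
  translate([252, 23, 0]) cylinder(h = 373, r = 23);
  translate([23, 309, 0]) cylinder(h = 373, r = 23);
  translate([252, 309, 0]) cylinder(h = 373, r = 23);
}
translate([1415, 159, 0]) {
  translate([0, 0, 373]) cube([275, 332, 35]);
  translate([23, 23, 0]) cylinder(h = 373, r = 23);
  translate([252, 23, 0]) cylinder(h = 373, r = 23);
  translate([23, 309, 0]) cylinder(h = 373, r = 23);
  translate([252, 309, 0]) cylinder(h = 373, r = 23);
}
translate([0, 0, 688]) {
  translate([0, 0, 707]) cube([778, 565, 29]);
  translate([42, 42, 0]) cube([64, 64, 707]);
  translate([672, 42, 0]) cube([64, 64, 707]);
  translate([42, 459, 0]) cube([64, 64, 707]);
  translate([672, 459, 0]) cube([64, 64, 707]);
}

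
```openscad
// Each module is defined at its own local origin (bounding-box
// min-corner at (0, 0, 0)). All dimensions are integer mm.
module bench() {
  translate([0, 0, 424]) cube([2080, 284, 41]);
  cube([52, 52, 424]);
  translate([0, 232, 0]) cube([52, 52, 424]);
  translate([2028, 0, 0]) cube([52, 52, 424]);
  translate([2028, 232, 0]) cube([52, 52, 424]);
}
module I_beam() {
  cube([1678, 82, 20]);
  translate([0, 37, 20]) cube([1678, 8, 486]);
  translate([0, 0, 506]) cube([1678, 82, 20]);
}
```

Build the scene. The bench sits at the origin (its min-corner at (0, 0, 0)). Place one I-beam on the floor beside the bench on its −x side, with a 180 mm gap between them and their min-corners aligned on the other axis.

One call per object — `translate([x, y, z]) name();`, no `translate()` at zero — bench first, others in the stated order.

bench();
translate([-1858, 0, 0]) I_beam();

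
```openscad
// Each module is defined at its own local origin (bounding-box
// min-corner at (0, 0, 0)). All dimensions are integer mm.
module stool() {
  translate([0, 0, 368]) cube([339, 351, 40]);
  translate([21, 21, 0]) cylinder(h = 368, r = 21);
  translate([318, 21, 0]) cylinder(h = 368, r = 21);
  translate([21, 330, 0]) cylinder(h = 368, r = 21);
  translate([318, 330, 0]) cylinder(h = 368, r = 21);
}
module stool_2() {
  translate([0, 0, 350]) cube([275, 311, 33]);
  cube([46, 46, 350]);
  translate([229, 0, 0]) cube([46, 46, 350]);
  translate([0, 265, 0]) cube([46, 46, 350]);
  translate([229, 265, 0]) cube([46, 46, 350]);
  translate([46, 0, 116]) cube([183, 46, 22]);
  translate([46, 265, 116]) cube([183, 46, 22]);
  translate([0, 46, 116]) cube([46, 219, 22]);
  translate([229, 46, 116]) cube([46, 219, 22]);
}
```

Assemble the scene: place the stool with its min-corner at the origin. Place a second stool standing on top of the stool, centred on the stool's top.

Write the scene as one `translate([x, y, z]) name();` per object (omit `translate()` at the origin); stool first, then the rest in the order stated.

stool();
translate([32, 20, 408]) stool_2();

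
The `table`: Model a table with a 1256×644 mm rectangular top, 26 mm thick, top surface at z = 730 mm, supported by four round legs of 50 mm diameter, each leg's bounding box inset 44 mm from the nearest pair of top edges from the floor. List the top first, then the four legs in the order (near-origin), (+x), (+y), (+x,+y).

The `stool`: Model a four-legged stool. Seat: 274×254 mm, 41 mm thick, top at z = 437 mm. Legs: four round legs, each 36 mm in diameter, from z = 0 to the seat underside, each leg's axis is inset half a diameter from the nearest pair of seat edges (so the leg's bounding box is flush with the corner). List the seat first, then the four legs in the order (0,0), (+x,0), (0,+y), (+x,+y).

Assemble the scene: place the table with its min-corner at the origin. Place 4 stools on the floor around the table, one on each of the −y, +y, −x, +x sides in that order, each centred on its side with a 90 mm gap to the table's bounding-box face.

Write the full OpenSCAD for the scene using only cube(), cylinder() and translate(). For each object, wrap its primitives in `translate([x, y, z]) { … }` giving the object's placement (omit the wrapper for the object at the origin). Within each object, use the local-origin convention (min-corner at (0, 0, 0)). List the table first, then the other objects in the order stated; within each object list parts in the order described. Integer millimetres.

translate([0, 0, 704]) cube([1256, 644, 26]);
translate([69, 69, 0]) cylinder(h = 704, r = 25);
translate([1187, 69, 0]) cylinder(h = 704, r = 25);
translate([69, 575, 0]) cylinder(h = 704, r = 25);
translate([1187, 575, 0]) cylinder(h = 704, r = 25);
translate([491, -344, 0]) {
  translate([0, 0, 396]) cube([274, 254, 41]);
  translate([18, 18, 0]) cylinder(h = 396, r = 18);
  translate([256, 18, 0]) cylinder(h = 396, r = 18);
  translate([18, 236, 0]) cylinder(h = 396, r = 18);
  translate([256, 236, 0]) cylinder(h = 396, r = 18);
}
translate([491, 734, 0]) {
  translate([0, 0, 396]) cube([274, 254, 41]);
  translate([18, 18, 0]) cylinder(h = 396, r = 18);
  translate([256, 18, 0]) cylinder(h = 396, r = 18);
  translate([18, 236, 0]) cylinder(h = 396, r = 18);
  translate([256, 236, 0]) cylinder(h = 396, r = 18);
}
translate([-364, 195, 0]) {
  translate([0, 0, 396]) cube([274, 254, 41]);
  translate([18, 18, 0]) cylinder(h = 396, r = 18);
  translate([256, 18, 0]) cylinder(h = 396, r = 18);
  translate([18, 236, 0]) cylinder(h = 396, r = 18);
  translate([256, 236, 0]) cylinder(h = 396, r = 18);
}
translate([1346, 195, 0]) {
  translate([0, 0, 396]) cube([274, 254, 41]);
  translate([18, 18, 0]) cylinder(h = 396, r = 18);
  translate([256, 18, 0]) cylinder(h = 396, r = 18);
  translate([18, 236, 0]) cylinder(h = 396, r = 18);
  translate([256, 236, 0]) cylinder(h = 396, r = 18);
}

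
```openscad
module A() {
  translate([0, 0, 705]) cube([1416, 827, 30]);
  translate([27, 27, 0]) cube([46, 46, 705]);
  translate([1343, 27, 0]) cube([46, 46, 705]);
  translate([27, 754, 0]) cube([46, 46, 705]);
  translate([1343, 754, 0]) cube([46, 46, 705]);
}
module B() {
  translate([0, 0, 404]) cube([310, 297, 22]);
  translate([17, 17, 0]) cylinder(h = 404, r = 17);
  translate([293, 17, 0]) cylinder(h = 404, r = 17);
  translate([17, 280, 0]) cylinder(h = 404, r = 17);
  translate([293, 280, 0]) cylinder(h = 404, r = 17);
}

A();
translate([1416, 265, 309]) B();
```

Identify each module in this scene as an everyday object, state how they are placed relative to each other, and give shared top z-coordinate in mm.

A is a table. B is a stool. The stool is beside the table with their tops flush at z = 735. The shared top z-coordinate is 735 mm.

Both tops at z = 735 mm.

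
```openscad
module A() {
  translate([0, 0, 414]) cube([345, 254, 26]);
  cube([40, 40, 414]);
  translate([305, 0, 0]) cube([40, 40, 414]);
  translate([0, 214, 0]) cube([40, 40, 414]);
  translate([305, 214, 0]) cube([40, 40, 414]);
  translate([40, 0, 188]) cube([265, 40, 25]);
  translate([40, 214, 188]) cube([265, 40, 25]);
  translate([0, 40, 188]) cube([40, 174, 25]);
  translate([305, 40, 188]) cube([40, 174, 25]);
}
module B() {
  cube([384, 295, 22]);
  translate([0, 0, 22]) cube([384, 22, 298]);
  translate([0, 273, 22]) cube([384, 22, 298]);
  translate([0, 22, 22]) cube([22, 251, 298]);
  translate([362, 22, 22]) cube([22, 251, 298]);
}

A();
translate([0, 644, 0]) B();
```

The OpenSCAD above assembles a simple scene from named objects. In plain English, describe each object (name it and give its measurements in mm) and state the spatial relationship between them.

A is a four-legged stool. The seat is 345×254 mm, 26 mm thick, top at z = 440 mm. It stands on four square legs, each 40×40 mm in cross-section, from z = 0 to the seat underside, each flush with a corner of the seat. Four stretchers, 40 mm wide and 25 mm tall, connect adjacent legs with their undersides at z = 188 mm, each running between the inner faces of the legs it joins and aligned with the legs' outer faces on the other axis.

B is an open storage box with external size 384×295×320 mm and wall thickness 22 mm (the base is also 22 mm thick). The base covers the whole footprint; the four walls stand on the base, with the y-facing walls full-width and the x-facing walls fitting between their inner faces.

The open box is on the floor beside the stool on its +y side.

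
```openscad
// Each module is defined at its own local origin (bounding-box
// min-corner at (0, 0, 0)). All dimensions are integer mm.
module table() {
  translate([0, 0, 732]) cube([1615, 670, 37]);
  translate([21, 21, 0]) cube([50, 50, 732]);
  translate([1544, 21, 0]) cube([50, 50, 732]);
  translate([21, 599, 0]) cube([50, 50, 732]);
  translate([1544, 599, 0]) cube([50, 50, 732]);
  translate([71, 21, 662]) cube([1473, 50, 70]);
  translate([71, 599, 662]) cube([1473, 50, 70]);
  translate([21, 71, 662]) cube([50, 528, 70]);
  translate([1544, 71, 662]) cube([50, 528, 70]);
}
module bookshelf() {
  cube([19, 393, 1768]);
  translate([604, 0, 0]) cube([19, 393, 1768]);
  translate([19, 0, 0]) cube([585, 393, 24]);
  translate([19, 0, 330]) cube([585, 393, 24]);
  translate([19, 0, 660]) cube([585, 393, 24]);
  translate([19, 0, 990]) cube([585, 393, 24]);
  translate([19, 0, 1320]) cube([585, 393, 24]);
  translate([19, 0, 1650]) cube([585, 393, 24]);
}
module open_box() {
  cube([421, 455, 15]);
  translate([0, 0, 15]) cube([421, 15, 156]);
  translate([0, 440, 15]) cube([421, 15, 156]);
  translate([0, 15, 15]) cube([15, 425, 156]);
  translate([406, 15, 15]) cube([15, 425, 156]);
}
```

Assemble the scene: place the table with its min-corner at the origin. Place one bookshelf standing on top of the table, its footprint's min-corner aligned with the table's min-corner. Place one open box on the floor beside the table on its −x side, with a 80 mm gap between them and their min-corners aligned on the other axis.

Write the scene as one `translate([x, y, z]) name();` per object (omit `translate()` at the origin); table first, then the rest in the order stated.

table();
translate([0, 0, 769]) bookshelf();
translate([-501, 0, 0]) open_box();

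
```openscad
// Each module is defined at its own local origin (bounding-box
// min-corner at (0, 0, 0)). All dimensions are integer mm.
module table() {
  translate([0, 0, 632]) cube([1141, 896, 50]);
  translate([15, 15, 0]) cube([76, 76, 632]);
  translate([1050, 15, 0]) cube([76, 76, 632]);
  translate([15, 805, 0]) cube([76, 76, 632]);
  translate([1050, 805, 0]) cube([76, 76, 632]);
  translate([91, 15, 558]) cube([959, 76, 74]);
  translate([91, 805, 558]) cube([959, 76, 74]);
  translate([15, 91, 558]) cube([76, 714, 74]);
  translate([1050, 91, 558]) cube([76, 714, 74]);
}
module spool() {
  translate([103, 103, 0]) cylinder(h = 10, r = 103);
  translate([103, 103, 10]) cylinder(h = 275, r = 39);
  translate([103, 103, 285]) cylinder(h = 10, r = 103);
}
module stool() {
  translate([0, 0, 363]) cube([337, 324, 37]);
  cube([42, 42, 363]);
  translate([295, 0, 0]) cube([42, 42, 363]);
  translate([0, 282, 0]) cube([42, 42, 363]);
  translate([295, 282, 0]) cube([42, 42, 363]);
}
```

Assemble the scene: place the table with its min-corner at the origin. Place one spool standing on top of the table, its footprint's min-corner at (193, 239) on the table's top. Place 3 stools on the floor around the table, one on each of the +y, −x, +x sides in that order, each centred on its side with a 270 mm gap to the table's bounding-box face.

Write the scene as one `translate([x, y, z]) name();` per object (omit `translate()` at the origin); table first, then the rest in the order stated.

table();
translate([193, 239, 682]) spool();
translate([402, 1166, 0]) stool();
translate([-607, 286, 0]) stool();
translate([1411, 286, 0]) stool();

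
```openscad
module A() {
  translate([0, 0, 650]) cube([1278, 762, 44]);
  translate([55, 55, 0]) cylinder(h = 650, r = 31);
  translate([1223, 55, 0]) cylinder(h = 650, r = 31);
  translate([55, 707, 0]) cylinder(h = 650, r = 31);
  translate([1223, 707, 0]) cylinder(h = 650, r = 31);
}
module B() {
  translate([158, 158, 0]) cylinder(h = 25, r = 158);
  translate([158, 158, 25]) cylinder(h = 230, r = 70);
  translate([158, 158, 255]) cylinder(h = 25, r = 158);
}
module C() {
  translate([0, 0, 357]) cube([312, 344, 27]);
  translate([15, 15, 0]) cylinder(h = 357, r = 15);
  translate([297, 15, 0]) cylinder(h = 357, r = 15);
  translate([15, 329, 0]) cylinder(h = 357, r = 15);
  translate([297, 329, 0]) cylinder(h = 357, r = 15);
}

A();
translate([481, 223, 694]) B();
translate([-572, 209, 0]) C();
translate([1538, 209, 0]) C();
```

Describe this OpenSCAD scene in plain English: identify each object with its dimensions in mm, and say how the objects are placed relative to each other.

A is a table: top 1278 mm (x) × 762 mm (y), 44 mm thick, upper face at z = 694 mm, on four round legs of 62 mm diameter, each leg's bounding box inset 24 mm from the nearest pair of top edges, running from z = 0 to the bottom of the top.

B is a spool: two coaxial disc flanges of radius 158 mm and thickness 25 mm, joined by a core cylinder of radius 70 mm and height 230 mm. The lower flange rests on z = 0 and the three cylinders share a vertical axis.

C is a four-legged stool. The seat is 312×344 mm, 27 mm thick, top at z = 384 mm. It stands on four round legs, each 30 mm in diameter, from z = 0 to the seat underside, each leg's axis is inset half a diameter from the nearest pair of seat edges (so the leg's bounding box is flush with the corner).

The spool is on top of the table, centred. Two stools sit around the table at the −x, +x sides.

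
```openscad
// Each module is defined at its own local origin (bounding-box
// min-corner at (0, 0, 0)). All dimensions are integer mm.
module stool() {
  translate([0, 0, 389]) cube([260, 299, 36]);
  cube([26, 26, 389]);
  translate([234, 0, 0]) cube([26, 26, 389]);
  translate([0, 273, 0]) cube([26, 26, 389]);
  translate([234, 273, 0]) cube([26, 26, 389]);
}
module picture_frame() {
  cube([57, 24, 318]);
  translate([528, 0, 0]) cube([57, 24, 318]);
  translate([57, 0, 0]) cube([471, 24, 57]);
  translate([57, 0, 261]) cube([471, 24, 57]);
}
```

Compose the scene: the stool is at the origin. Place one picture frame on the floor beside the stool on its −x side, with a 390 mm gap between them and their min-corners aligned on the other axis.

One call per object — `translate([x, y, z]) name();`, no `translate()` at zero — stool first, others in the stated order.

stool();
translate([-975, 0, 0]) picture_frame();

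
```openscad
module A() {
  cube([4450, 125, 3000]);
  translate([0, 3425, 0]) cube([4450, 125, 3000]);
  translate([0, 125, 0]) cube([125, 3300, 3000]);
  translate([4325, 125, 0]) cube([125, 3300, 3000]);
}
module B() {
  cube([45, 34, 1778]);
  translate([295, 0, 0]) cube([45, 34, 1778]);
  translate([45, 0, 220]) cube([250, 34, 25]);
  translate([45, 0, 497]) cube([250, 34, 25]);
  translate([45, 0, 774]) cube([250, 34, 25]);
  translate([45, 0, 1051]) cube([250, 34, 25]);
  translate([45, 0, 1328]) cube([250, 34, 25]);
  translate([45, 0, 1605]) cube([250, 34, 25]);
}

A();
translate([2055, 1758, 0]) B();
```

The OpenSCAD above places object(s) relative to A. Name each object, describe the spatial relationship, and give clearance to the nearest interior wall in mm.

Clearances: x = 1930, y = 1633; minimum 1633 mm.

A is a house frame. B is a ladder. The ladder sits inside the house frame, centred. The clearance to the nearest interior wall is 1633 mm.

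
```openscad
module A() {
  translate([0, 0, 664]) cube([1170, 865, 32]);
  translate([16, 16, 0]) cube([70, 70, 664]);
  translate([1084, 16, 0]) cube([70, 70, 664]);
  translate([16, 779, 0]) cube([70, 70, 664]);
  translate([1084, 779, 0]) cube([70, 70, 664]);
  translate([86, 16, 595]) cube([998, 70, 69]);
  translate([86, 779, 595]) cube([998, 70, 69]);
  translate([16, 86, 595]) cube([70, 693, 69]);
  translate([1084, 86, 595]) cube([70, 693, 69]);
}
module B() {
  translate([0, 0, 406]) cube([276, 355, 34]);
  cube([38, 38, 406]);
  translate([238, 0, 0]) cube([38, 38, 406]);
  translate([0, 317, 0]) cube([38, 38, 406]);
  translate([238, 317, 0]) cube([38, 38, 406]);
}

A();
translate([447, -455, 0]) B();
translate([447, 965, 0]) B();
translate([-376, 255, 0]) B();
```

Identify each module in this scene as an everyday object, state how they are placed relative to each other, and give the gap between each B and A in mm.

Each stool's nearest face is 100 mm from the table's bounding box.

A is a table. B is a stool. Three stools sit around the table at the −y, +y, −x sides. The gap between each stool and the table is 100 mm.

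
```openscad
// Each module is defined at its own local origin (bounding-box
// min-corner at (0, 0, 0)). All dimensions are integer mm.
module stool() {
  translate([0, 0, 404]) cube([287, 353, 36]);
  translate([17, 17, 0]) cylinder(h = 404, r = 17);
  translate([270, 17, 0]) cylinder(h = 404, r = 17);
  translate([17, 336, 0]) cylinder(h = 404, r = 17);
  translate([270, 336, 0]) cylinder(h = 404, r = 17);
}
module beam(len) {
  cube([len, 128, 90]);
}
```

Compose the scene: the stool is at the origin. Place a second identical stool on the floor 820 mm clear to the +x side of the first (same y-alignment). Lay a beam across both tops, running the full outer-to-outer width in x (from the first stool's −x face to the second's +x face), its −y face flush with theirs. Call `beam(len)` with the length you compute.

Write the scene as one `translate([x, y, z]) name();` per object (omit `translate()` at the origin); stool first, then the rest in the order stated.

stool();
translate([1107, 0, 0]) stool();
translate([0, 0, 440]) beam(1394);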